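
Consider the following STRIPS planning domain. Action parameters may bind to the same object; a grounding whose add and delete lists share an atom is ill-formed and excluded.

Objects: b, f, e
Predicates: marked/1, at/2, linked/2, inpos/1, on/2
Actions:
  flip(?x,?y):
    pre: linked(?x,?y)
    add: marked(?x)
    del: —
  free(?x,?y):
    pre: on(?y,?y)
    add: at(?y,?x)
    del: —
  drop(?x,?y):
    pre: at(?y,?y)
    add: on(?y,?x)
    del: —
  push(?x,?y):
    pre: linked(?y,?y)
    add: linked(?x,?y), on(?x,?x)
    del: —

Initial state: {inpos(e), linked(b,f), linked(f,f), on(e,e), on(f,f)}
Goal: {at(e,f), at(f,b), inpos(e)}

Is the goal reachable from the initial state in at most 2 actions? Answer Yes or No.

1. free(b,f)  →  {at(f,b), inpos(e), linked(b,f), linked(f,f), on(e,e), on(f,f)}
2. free(f,e)  →  {at(e,f), at(f,b), inpos(e), linked(b,f), linked(f,f), on(e,e), on(f,f)}
optimal plan length = 2; 2 ≤ 2

Yes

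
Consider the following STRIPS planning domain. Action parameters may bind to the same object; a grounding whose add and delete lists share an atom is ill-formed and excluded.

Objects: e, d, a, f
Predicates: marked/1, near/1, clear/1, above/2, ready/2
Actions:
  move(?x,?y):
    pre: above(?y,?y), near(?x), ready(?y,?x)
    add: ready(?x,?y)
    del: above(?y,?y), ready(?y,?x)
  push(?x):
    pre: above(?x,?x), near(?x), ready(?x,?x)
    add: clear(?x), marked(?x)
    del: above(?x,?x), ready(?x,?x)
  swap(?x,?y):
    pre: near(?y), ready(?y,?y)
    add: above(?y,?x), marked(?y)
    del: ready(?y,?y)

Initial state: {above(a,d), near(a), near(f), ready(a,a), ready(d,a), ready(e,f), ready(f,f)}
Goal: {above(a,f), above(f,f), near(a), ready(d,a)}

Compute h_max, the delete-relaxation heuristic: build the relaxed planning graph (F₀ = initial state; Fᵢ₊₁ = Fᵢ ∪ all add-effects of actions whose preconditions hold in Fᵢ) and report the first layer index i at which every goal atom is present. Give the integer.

1

F0 = init (7 atoms)
F1 = F0 ∪ {above(a,a), above(a,e), above(a,f), above(f,a), above(f,d), above(f,e), above(f,f), marked(a), marked(f)}  (16 atoms)
goal ⊆ F1  ⇒  h_max = 1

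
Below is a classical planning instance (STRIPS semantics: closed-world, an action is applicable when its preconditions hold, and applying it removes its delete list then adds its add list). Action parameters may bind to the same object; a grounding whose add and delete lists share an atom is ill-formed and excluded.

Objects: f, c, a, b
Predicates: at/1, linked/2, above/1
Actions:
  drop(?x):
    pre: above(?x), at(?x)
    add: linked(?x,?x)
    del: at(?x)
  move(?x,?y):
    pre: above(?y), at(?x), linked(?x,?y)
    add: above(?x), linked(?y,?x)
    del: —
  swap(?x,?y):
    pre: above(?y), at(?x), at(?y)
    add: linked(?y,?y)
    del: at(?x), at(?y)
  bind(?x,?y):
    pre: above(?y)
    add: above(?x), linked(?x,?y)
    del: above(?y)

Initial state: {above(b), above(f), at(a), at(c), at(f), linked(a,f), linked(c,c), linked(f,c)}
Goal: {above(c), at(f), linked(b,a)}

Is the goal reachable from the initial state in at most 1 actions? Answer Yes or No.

No

1. move(a,f)  →  {above(a), above(b), above(f), at(a), at(c), at(f), linked(a,f), linked(c,c), linked(f,a), linked(f,c)}
2. bind(c,f)  →  {above(a), above(b), above(c), at(a), at(c), at(f), linked(a,f), linked(c,c), linked(c,f), linked(f,a), linked(f,c)}
3. bind(b,a)  →  {above(b), above(c), at(a), at(c), at(f), linked(a,f), linked(b,a), linked(c,c), linked(c,f), linked(f,a), linked(f,c)}
optimal plan length = 3; 3 > 1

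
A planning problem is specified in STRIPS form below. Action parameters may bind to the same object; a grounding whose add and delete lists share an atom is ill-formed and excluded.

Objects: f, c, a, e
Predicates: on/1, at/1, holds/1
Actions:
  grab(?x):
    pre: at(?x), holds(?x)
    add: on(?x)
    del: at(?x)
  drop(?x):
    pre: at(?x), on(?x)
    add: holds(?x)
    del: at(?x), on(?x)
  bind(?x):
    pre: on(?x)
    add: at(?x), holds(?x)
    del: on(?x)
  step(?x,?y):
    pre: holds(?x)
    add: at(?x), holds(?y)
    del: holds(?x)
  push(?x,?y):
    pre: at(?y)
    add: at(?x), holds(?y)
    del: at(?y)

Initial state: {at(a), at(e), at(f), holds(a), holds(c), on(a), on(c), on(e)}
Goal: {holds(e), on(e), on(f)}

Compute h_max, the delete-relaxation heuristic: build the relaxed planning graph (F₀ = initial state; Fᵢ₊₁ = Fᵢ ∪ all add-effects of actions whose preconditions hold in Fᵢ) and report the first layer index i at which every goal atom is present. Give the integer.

2

F0 = init (8 atoms)
F1 = F0 ∪ {at(c), holds(e), holds(f)}  (11 atoms)
F2 = F1 ∪ {on(f)}  (12 atoms)
goal ⊆ F2  ⇒  h_max = 2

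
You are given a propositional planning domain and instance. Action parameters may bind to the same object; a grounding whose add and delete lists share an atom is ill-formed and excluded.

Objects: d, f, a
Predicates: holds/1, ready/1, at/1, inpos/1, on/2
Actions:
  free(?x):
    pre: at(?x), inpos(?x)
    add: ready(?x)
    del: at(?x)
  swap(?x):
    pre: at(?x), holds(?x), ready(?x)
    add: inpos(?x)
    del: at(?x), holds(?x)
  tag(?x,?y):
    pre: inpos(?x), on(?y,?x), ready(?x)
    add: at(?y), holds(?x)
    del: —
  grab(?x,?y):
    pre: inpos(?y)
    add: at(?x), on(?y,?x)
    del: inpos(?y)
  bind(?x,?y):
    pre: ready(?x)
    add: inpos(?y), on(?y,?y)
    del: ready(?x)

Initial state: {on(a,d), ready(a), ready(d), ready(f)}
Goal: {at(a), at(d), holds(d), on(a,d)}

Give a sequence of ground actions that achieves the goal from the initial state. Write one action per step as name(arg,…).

1. bind(f,d)  →  {inpos(d), on(a,d), on(d,d), ready(a), ready(d)}
2. tag(d,d)  →  {at(d), holds(d), inpos(d), on(a,d), on(d,d), ready(a), ready(d)}
3. tag(d,a)  →  {at(a), at(d), holds(d), inpos(d), on(a,d), on(d,d), ready(a), ready(d)}

bind(f,d); tag(d,d); tag(d,a)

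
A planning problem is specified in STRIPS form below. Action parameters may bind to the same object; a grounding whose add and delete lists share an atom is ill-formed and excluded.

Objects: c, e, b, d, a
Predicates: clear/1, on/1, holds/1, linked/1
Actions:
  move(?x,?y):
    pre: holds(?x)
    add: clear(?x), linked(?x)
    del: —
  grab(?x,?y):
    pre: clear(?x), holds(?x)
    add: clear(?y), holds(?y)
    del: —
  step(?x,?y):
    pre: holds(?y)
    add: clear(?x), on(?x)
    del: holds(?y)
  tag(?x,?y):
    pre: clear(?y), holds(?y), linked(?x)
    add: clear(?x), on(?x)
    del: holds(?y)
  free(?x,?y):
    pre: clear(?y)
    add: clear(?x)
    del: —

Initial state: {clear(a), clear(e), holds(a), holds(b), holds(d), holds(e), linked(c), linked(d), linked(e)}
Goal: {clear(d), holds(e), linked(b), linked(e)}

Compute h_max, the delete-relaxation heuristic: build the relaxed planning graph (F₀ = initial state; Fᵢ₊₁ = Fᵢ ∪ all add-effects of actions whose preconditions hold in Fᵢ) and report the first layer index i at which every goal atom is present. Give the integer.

1

F0 = init (9 atoms)
F1 = F0 ∪ {clear(b), clear(c), clear(d), holds(c), linked(a), linked(b), on(a), on(b), on(c), on(d), on(e)}  (20 atoms)
goal ⊆ F1  ⇒  h_max = 1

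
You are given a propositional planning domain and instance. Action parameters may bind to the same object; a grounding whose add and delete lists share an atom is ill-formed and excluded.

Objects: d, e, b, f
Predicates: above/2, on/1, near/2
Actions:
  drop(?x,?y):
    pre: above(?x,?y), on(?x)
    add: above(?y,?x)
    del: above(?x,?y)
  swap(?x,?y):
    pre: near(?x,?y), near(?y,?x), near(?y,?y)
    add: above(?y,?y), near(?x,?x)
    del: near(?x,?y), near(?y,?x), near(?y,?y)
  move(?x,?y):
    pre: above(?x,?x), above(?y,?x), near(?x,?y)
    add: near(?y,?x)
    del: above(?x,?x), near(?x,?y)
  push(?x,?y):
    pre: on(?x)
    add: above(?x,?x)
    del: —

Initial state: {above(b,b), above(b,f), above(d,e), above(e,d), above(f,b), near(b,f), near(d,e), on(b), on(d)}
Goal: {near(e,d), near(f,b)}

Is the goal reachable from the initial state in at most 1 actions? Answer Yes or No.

No

1. move(b,f)  →  {above(b,f), above(d,e), above(e,d), above(f,b), near(d,e), near(f,b), on(b), on(d)}
2. push(d,d)  →  {above(b,f), above(d,d), above(d,e), above(e,d), above(f,b), near(d,e), near(f,b), on(b), on(d)}
3. move(d,e)  →  {above(b,f), above(d,e), above(e,d), above(f,b), near(e,d), near(f,b), on(b), on(d)}
optimal plan length = 3; 3 > 1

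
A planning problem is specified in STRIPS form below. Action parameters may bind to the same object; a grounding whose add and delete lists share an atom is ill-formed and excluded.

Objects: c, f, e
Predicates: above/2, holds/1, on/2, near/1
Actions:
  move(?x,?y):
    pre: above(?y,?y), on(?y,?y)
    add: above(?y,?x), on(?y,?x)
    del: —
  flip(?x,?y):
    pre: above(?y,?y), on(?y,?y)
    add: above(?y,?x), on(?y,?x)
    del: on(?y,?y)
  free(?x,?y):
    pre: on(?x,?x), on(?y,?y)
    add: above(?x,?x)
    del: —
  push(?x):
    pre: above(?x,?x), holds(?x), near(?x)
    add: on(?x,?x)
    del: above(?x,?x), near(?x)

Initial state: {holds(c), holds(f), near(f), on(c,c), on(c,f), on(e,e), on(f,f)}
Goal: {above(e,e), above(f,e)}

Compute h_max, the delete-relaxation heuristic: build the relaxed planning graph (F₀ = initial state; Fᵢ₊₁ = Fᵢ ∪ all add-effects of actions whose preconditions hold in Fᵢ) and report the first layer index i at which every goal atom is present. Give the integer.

F0 = init (7 atoms)
F1 = F0 ∪ {above(c,c), above(e,e), above(f,f)}  (10 atoms)
F2 = F1 ∪ {above(c,e), above(c,f), above(e,c), above(e,f), above(f,c), above(f,e), on(c,e), on(e,c), on(e,f), on(f,c), on(f,e)}  (21 atoms)
goal ⊆ F2  ⇒  h_max = 2

2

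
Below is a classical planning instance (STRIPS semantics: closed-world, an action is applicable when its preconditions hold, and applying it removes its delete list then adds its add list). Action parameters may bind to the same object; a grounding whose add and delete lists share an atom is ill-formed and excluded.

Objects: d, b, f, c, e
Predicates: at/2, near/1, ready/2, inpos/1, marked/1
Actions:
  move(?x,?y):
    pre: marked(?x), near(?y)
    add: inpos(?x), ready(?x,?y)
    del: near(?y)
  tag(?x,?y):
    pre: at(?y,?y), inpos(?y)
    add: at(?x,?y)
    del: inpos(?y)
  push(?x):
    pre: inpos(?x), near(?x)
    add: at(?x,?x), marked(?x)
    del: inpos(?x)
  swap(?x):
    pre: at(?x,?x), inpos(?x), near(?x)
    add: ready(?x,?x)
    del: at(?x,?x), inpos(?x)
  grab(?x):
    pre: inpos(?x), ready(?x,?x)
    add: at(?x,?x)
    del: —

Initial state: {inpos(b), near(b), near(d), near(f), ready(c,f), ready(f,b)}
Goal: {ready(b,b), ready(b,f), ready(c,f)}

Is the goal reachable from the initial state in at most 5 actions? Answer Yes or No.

Yes

1. push(b)  →  {at(b,b), marked(b), near(b), near(d), near(f), ready(c,f), ready(f,b)}
2. move(b,b)  →  {at(b,b), inpos(b), marked(b), near(d), near(f), ready(b,b), ready(c,f), ready(f,b)}
3. move(b,f)  →  {at(b,b), inpos(b), marked(b), near(d), ready(b,b), ready(b,f), ready(c,f), ready(f,b)}
optimal plan length = 3; 3 ≤ 5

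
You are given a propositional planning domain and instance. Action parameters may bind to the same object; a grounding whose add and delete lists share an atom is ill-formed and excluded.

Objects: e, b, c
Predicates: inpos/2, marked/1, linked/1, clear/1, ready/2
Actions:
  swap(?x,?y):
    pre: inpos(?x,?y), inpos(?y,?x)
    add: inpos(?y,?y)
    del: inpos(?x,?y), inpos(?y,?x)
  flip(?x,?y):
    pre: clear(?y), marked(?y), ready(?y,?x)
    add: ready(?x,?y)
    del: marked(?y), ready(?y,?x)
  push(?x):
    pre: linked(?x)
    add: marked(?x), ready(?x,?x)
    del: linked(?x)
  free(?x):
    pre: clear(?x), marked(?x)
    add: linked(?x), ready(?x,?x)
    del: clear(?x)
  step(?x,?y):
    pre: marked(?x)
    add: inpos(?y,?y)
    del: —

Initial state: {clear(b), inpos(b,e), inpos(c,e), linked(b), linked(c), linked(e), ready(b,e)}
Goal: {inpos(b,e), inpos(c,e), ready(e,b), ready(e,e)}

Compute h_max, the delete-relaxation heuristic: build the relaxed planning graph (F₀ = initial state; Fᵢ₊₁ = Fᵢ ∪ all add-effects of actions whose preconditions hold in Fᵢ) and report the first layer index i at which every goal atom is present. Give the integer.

2

F0 = init (7 atoms)
F1 = F0 ∪ {marked(b), marked(c), marked(e), ready(b,b), ready(c,c), ready(e,e)}  (13 atoms)
F2 = F1 ∪ {inpos(b,b), inpos(c,c), inpos(e,e), ready(e,b)}  (17 atoms)
goal ⊆ F2  ⇒  h_max = 2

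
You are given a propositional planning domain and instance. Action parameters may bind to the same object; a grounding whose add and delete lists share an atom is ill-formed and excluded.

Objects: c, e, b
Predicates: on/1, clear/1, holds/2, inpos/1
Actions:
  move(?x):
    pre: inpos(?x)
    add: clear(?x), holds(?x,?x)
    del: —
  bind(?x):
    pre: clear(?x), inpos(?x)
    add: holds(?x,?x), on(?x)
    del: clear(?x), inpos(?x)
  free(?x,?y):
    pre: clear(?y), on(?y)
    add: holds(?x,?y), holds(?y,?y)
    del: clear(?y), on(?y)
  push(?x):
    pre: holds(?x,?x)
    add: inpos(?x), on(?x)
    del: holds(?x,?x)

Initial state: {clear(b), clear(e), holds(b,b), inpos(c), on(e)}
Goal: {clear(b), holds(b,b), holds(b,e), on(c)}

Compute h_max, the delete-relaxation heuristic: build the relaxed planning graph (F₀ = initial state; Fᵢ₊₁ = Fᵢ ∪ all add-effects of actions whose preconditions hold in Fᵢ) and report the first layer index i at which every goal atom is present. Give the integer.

F0 = init (5 atoms)
F1 = F0 ∪ {clear(c), holds(b,e), holds(c,c), holds(c,e), holds(e,e), inpos(b), on(b)}  (12 atoms)
F2 = F1 ∪ {holds(c,b), holds(e,b), inpos(e), on(c)}  (16 atoms)
goal ⊆ F2  ⇒  h_max = 2

2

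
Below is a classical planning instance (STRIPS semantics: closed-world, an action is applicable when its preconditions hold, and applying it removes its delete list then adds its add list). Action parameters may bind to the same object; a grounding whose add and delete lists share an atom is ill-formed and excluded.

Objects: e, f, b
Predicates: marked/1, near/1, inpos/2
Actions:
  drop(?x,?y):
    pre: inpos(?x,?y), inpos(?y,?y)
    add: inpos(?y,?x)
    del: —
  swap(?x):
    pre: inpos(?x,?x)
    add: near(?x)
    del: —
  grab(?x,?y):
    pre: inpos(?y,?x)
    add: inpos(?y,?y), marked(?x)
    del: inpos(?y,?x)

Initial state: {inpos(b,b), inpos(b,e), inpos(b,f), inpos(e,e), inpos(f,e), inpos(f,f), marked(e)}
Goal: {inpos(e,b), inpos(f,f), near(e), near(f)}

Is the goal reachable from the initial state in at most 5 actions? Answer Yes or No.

Yes

1. drop(b,e)  →  {inpos(b,b), inpos(b,e), inpos(b,f), inpos(e,b), inpos(e,e), inpos(f,e), inpos(f,f), marked(e)}
2. swap(e)  →  {inpos(b,b), inpos(b,e), inpos(b,f), inpos(e,b), inpos(e,e), inpos(f,e), inpos(f,f), marked(e), near(e)}
3. swap(f)  →  {inpos(b,b), inpos(b,e), inpos(b,f), inpos(e,b), inpos(e,e), inpos(f,e), inpos(f,f), marked(e), near(e), near(f)}
optimal plan length = 3; 3 ≤ 5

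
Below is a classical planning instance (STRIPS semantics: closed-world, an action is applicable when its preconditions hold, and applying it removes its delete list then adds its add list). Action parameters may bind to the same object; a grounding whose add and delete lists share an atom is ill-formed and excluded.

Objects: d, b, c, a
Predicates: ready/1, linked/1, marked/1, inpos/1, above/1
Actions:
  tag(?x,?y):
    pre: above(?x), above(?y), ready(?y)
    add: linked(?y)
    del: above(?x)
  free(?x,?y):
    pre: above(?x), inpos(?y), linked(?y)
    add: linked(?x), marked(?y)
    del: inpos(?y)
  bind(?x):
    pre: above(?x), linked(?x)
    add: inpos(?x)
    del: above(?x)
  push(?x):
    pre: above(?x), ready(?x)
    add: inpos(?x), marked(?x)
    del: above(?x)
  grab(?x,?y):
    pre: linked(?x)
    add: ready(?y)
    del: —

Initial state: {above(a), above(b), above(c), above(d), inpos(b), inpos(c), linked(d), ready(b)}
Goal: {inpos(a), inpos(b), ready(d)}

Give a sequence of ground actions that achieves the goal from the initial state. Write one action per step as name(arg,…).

1. grab(d,d)  →  {above(a), above(b), above(c), above(d), inpos(b), inpos(c), linked(d), ready(b), ready(d)}
2. grab(d,a)  →  {above(a), above(b), above(c), above(d), inpos(b), inpos(c), linked(d), ready(a), ready(b), ready(d)}
3. push(a)  →  {above(b), above(c), above(d), inpos(a), inpos(b), inpos(c), linked(d), marked(a), ready(a), ready(b), ready(d)}

grab(d,d); grab(d,a); push(a)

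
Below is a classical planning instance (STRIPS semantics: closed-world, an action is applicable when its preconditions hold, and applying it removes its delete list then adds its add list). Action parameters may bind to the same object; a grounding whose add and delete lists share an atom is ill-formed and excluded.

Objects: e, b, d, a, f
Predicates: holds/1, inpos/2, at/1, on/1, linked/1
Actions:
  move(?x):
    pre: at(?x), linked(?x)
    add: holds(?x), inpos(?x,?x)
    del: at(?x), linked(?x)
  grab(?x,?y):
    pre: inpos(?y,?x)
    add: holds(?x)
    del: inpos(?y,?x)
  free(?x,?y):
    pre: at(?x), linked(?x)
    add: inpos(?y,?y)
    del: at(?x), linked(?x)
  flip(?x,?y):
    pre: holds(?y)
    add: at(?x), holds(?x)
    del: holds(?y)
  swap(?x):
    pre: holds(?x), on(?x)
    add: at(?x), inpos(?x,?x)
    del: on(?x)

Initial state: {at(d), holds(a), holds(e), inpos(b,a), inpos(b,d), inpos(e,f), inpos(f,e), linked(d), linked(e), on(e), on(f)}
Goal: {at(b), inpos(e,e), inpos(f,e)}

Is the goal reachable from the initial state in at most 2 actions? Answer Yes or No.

Yes

1. free(d,e)  →  {holds(a), holds(e), inpos(b,a), inpos(b,d), inpos(e,e), inpos(e,f), inpos(f,e), linked(e), on(e), on(f)}
2. flip(b,e)  →  {at(b), holds(a), holds(b), inpos(b,a), inpos(b,d), inpos(e,e), inpos(e,f), inpos(f,e), linked(e), on(e), on(f)}
optimal plan length = 2; 2 ≤ 2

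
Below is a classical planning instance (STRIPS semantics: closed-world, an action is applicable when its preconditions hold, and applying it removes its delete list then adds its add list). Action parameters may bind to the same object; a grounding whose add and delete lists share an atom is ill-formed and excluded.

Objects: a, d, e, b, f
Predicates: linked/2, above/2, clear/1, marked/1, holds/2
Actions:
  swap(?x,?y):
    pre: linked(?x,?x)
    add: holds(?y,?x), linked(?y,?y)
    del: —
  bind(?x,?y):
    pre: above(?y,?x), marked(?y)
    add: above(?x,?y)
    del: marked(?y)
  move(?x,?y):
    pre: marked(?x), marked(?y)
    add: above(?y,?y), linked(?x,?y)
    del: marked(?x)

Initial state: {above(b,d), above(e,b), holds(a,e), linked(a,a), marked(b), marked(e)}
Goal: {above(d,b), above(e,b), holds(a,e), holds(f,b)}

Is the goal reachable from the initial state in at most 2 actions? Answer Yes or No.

1. swap(a,b)  →  {above(b,d), above(e,b), holds(a,e), holds(b,a), linked(a,a), linked(b,b), marked(b), marked(e)}
2. swap(b,f)  →  {above(b,d), above(e,b), holds(a,e), holds(b,a), holds(f,b), linked(a,a), linked(b,b), linked(f,f), marked(b), marked(e)}
3. bind(d,b)  →  {above(b,d), above(d,b), above(e,b), holds(a,e), holds(b,a), holds(f,b), linked(a,a), linked(b,b), linked(f,f), marked(e)}
optimal plan length = 3; 3 > 2

No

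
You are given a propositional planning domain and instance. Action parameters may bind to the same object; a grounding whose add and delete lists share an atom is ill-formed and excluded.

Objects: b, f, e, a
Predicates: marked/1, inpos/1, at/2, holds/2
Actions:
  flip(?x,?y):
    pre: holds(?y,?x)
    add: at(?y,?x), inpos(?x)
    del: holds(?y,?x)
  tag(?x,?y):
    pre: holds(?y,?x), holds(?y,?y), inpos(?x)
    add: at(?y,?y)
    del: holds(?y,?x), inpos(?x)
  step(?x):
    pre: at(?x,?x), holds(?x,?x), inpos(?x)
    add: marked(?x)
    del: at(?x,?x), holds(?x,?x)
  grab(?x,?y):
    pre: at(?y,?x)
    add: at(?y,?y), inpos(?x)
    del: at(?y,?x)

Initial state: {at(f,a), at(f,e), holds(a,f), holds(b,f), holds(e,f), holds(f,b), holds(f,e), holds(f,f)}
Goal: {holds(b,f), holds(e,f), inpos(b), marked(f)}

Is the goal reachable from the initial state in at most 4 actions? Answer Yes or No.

1. flip(b,f)  →  {at(f,a), at(f,b), at(f,e), holds(a,f), holds(b,f), holds(e,f), holds(f,e), holds(f,f), inpos(b)}
2. flip(f,a)  →  {at(a,f), at(f,a), at(f,b), at(f,e), holds(b,f), holds(e,f), holds(f,e), holds(f,f), inpos(b), inpos(f)}
3. grab(b,f)  →  {at(a,f), at(f,a), at(f,e), at(f,f), holds(b,f), holds(e,f), holds(f,e), holds(f,f), inpos(b), inpos(f)}
4. step(f)  →  {at(a,f), at(f,a), at(f,e), holds(b,f), holds(e,f), holds(f,e), inpos(b), inpos(f), marked(f)}
optimal plan length = 4; 4 ≤ 4

Yes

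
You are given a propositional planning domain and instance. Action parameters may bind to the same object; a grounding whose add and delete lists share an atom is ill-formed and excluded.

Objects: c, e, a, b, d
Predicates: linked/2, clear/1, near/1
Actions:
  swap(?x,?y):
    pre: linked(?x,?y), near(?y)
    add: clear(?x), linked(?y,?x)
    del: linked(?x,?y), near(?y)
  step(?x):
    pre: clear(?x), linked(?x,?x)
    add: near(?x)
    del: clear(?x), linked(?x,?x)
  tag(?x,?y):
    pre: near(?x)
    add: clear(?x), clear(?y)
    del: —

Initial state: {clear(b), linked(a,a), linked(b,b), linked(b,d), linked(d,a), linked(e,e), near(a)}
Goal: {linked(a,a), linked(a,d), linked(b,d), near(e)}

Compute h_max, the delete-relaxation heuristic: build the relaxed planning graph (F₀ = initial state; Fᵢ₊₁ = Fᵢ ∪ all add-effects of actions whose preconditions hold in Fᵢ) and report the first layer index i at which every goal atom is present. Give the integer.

2

F0 = init (7 atoms)
F1 = F0 ∪ {clear(a), clear(c), clear(d), clear(e), linked(a,d), near(b)}  (13 atoms)
F2 = F1 ∪ {near(e)}  (14 atoms)
goal ⊆ F2  ⇒  h_max = 2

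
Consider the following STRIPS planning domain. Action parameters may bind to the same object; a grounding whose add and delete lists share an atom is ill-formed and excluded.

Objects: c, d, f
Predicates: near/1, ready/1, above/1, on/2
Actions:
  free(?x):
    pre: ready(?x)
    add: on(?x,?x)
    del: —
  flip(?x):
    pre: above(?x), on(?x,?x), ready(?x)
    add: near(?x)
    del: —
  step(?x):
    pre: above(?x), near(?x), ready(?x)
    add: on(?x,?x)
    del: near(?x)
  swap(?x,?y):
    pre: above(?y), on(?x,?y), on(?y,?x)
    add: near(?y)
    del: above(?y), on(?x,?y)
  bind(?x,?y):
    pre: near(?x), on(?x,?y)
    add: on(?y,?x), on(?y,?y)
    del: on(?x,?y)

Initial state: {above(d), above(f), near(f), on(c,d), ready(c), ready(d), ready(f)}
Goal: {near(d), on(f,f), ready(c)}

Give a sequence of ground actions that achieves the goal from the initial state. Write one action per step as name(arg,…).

1. free(d)  →  {above(d), above(f), near(f), on(c,d), on(d,d), ready(c), ready(d), ready(f)}
2. free(f)  →  {above(d), above(f), near(f), on(c,d), on(d,d), on(f,f), ready(c), ready(d), ready(f)}
3. flip(d)  →  {above(d), above(f), near(d), near(f), on(c,d), on(d,d), on(f,f), ready(c), ready(d), ready(f)}

free(d); free(f); flip(d)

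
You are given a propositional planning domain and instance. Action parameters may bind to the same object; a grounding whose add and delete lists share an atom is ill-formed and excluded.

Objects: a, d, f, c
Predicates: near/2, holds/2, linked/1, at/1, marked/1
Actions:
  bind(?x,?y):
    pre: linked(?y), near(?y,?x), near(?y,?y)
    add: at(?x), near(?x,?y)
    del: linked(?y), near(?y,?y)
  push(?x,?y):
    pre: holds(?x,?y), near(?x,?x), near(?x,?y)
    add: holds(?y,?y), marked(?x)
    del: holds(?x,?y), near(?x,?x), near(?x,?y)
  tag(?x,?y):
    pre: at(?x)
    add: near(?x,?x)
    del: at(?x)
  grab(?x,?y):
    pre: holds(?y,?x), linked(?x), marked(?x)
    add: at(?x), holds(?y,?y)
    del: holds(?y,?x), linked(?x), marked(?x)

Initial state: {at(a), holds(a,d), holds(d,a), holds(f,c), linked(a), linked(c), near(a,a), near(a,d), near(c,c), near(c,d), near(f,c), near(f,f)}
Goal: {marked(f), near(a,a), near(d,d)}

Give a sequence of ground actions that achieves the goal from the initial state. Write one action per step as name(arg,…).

1. bind(d,c)  →  {at(a), at(d), holds(a,d), holds(d,a), holds(f,c), linked(a), near(a,a), near(a,d), near(c,d), near(d,c), near(f,c), near(f,f)}
2. push(f,c)  →  {at(a), at(d), holds(a,d), holds(c,c), holds(d,a), linked(a), marked(f), near(a,a), near(a,d), near(c,d), near(d,c)}
3. tag(d,a)  →  {at(a), holds(a,d), holds(c,c), holds(d,a), linked(a), marked(f), near(a,a), near(a,d), near(c,d), near(d,c), near(d,d)}

bind(d,c); push(f,c); tag(d,a)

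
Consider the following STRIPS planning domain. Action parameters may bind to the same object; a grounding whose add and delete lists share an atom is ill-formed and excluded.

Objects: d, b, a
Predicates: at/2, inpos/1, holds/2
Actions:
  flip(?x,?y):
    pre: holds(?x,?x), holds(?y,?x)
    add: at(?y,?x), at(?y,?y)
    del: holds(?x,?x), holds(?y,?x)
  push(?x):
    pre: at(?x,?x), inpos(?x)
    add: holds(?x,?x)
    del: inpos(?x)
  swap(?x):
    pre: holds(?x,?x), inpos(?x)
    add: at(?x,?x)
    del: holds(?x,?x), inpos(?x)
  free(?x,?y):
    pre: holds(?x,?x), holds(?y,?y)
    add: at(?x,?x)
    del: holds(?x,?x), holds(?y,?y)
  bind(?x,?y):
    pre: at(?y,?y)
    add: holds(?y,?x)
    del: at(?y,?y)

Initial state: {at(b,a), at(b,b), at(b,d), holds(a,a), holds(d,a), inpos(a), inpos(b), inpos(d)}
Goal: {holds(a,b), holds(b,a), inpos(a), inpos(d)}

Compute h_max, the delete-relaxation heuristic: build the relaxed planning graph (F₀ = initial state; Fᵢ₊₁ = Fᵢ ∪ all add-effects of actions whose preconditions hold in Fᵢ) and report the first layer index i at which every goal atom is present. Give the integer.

2

F0 = init (8 atoms)
F1 = F0 ∪ {at(a,a), at(d,a), at(d,d), holds(b,a), holds(b,b), holds(b,d)}  (14 atoms)
F2 = F1 ∪ {holds(a,b), holds(a,d), holds(d,b), holds(d,d)}  (18 atoms)
goal ⊆ F2  ⇒  h_max = 2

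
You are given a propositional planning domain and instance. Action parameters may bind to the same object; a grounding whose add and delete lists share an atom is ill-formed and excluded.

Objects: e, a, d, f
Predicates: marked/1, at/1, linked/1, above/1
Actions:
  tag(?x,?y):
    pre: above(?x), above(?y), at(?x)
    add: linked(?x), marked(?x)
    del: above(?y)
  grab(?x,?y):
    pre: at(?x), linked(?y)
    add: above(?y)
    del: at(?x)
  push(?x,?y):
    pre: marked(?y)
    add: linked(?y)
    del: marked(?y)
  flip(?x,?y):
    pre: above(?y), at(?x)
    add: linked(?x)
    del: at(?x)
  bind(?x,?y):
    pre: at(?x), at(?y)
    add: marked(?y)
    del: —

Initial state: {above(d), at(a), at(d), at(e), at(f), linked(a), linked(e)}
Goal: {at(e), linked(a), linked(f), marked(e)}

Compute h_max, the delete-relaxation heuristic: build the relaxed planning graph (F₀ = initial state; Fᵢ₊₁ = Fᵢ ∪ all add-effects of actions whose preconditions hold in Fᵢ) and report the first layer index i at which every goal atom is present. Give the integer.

F0 = init (7 atoms)
F1 = F0 ∪ {above(a), above(e), linked(d), linked(f), marked(a), marked(d), marked(e), marked(f)}  (15 atoms)
goal ⊆ F1  ⇒  h_max = 1

1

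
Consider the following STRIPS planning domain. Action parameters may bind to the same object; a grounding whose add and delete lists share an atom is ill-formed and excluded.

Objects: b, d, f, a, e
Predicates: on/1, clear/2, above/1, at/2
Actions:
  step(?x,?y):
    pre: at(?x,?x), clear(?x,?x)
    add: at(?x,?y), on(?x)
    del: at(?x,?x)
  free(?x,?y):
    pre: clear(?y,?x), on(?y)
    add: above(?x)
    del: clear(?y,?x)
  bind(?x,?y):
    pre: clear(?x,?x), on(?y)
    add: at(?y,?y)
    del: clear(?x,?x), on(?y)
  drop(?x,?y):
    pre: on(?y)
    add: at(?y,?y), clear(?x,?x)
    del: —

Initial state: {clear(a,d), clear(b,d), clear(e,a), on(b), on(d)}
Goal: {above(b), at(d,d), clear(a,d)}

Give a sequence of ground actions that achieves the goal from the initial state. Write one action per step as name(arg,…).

drop(b,d); free(b,b)

1. drop(b,d)  →  {at(d,d), clear(a,d), clear(b,b), clear(b,d), clear(e,a), on(b), on(d)}
2. free(b,b)  →  {above(b), at(d,d), clear(a,d), clear(b,d), clear(e,a), on(b), on(d)}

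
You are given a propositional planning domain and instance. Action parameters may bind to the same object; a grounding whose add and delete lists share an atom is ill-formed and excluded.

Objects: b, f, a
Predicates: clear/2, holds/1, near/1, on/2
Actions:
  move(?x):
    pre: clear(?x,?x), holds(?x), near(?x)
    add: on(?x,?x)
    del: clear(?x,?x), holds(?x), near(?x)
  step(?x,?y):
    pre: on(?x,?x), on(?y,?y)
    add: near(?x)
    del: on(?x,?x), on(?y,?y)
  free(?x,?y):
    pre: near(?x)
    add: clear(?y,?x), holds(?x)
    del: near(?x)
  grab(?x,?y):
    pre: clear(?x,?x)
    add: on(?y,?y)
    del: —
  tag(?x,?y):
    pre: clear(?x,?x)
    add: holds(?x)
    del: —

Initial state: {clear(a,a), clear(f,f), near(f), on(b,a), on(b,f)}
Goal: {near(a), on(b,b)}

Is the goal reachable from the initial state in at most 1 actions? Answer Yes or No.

1. grab(f,b)  →  {clear(a,a), clear(f,f), near(f), on(b,a), on(b,b), on(b,f)}
2. grab(f,a)  →  {clear(a,a), clear(f,f), near(f), on(a,a), on(b,a), on(b,b), on(b,f)}
3. step(a,a)  →  {clear(a,a), clear(f,f), near(a), near(f), on(b,a), on(b,b), on(b,f)}
optimal plan length = 3; 3 > 1

No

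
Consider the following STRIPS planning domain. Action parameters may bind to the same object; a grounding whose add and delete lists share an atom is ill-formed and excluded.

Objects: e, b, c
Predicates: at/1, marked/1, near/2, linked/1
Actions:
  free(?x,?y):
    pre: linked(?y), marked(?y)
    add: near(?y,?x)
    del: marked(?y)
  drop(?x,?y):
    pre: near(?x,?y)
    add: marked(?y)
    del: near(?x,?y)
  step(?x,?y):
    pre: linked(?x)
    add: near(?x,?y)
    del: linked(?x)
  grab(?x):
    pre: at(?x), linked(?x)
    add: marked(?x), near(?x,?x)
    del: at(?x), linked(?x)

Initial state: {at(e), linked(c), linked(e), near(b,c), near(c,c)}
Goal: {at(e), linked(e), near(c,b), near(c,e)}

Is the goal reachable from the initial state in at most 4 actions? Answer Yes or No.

Yes

1. drop(b,c)  →  {at(e), linked(c), linked(e), marked(c), near(c,c)}
2. free(e,c)  →  {at(e), linked(c), linked(e), near(c,c), near(c,e)}
3. step(c,b)  →  {at(e), linked(e), near(c,b), near(c,c), near(c,e)}
optimal plan length = 3; 3 ≤ 4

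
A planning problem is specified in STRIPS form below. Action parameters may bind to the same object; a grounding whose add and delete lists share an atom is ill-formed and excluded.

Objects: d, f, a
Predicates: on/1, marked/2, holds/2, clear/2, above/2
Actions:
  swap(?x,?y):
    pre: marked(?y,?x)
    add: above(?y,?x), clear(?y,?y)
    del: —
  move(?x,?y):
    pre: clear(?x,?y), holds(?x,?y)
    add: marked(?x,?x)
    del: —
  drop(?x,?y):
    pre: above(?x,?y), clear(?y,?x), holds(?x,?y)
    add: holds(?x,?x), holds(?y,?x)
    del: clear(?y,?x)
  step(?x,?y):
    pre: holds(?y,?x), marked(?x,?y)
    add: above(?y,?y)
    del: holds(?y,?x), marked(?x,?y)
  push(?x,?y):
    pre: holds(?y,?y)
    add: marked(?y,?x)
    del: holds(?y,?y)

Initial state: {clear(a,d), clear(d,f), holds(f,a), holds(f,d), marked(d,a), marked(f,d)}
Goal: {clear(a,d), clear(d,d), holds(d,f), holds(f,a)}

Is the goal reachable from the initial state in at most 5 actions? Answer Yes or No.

Yes

1. swap(d,f)  →  {above(f,d), clear(a,d), clear(d,f), clear(f,f), holds(f,a), holds(f,d), marked(d,a), marked(f,d)}
2. swap(a,d)  →  {above(d,a), above(f,d), clear(a,d), clear(d,d), clear(d,f), clear(f,f), holds(f,a), holds(f,d), marked(d,a), marked(f,d)}
3. drop(f,d)  →  {above(d,a), above(f,d), clear(a,d), clear(d,d), clear(f,f), holds(d,f), holds(f,a), holds(f,d), holds(f,f), marked(d,a), marked(f,d)}
optimal plan length = 3; 3 ≤ 5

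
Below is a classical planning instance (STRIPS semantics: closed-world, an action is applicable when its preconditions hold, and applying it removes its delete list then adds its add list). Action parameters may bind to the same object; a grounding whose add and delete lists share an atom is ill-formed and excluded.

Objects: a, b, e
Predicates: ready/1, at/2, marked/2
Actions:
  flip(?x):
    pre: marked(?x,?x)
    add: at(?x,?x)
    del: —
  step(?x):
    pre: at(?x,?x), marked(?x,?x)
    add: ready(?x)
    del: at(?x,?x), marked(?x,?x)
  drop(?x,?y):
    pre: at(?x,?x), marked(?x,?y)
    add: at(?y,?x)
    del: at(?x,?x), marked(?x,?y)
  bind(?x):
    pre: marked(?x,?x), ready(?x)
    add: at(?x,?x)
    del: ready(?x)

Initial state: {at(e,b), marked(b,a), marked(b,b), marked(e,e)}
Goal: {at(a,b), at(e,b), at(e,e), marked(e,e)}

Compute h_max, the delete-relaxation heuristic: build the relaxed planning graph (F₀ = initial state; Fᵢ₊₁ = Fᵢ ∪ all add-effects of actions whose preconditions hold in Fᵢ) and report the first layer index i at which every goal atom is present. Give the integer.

2

F0 = init (4 atoms)
F1 = F0 ∪ {at(b,b), at(e,e)}  (6 atoms)
F2 = F1 ∪ {at(a,b), ready(b), ready(e)}  (9 atoms)
goal ⊆ F2  ⇒  h_max = 2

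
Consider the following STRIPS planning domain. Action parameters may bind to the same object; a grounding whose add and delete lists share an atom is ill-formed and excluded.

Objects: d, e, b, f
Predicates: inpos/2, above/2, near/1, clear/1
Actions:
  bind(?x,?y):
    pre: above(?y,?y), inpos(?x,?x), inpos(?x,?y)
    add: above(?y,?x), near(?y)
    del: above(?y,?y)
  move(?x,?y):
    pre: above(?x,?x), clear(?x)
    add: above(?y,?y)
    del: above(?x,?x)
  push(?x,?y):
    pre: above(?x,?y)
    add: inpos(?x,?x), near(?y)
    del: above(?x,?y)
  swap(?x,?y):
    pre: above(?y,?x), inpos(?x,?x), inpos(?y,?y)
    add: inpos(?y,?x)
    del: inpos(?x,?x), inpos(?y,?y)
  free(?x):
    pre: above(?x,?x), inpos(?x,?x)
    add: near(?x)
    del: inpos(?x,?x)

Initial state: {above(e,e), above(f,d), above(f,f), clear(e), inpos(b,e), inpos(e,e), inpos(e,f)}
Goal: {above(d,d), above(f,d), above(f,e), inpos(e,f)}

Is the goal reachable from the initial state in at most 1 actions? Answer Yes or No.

1. bind(e,f)  →  {above(e,e), above(f,d), above(f,e), clear(e), inpos(b,e), inpos(e,e), inpos(e,f), near(f)}
2. move(e,d)  →  {above(d,d), above(f,d), above(f,e), clear(e), inpos(b,e), inpos(e,e), inpos(e,f), near(f)}
optimal plan length = 2; 2 > 1

No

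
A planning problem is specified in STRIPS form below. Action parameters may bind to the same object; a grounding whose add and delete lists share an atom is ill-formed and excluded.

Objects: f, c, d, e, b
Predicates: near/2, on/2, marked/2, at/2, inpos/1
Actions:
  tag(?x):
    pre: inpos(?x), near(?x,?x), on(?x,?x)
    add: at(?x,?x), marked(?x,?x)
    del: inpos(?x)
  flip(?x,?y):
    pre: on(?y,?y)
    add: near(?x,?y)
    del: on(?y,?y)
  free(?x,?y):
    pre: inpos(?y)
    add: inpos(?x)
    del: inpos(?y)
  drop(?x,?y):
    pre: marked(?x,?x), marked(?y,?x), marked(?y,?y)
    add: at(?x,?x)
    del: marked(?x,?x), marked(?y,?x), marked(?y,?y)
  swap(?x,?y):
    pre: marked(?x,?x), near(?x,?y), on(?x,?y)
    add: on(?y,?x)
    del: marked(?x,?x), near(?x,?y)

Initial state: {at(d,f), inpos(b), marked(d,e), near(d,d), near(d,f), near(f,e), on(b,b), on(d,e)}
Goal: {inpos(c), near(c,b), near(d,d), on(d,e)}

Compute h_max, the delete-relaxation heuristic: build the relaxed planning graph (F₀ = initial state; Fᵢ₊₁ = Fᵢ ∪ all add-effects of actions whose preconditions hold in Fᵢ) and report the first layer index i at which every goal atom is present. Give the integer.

F0 = init (8 atoms)
F1 = F0 ∪ {inpos(c), inpos(d), inpos(e), inpos(f), near(b,b), near(c,b), near(d,b), near(e,b), near(f,b)}  (17 atoms)
goal ⊆ F1  ⇒  h_max = 1

1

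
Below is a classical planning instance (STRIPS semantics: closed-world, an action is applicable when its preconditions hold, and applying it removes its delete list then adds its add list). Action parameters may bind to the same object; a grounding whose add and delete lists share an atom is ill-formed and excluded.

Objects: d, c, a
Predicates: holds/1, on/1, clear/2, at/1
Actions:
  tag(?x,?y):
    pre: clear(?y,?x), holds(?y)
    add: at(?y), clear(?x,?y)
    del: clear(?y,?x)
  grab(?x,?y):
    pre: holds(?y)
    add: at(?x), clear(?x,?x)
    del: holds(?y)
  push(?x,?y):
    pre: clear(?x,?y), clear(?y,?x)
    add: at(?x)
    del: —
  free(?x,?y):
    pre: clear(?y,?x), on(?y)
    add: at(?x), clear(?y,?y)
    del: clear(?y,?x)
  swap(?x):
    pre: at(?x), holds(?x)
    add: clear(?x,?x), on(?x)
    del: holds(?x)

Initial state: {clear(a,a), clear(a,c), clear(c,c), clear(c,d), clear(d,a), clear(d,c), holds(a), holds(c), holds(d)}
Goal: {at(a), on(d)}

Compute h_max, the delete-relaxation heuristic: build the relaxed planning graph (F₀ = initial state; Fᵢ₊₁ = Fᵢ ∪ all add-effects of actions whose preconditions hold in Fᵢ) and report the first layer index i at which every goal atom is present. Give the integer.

F0 = init (9 atoms)
F1 = F0 ∪ {at(a), at(c), at(d), clear(a,d), clear(c,a), clear(d,d)}  (15 atoms)
F2 = F1 ∪ {on(a), on(c), on(d)}  (18 atoms)
goal ⊆ F2  ⇒  h_max = 2

2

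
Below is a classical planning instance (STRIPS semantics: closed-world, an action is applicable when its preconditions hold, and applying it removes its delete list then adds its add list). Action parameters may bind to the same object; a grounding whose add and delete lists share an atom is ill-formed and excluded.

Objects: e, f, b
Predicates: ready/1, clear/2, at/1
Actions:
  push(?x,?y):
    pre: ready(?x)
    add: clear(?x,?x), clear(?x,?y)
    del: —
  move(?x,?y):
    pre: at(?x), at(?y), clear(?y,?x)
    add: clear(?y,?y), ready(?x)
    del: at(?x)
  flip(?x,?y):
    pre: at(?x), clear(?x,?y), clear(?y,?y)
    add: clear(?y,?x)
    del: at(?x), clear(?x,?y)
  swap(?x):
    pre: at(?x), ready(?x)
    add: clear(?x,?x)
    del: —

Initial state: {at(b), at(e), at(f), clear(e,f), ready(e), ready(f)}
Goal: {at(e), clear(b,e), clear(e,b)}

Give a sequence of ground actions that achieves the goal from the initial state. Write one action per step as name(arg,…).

1. push(e,b)  →  {at(b), at(e), at(f), clear(e,b), clear(e,e), clear(e,f), ready(e), ready(f)}
2. move(b,e)  →  {at(e), at(f), clear(e,b), clear(e,e), clear(e,f), ready(b), ready(e), ready(f)}
3. push(b,e)  →  {at(e), at(f), clear(b,b), clear(b,e), clear(e,b), clear(e,e), clear(e,f), ready(b), ready(e), ready(f)}

push(e,b); move(b,e); push(b,e)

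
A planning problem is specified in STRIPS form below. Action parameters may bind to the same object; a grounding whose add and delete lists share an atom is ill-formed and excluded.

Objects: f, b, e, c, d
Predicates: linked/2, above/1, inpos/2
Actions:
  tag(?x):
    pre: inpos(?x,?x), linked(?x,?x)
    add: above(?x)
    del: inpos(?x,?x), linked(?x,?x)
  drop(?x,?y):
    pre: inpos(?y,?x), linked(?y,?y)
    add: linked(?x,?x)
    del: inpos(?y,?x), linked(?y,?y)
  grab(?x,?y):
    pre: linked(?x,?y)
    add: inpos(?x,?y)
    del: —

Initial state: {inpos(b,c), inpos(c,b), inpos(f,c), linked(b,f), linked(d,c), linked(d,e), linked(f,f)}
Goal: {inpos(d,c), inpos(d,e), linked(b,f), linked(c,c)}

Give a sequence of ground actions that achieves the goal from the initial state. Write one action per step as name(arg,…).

drop(c,f); grab(d,e); grab(d,c)

1. drop(c,f)  →  {inpos(b,c), inpos(c,b), linked(b,f), linked(c,c), linked(d,c), linked(d,e)}
2. grab(d,e)  →  {inpos(b,c), inpos(c,b), inpos(d,e), linked(b,f), linked(c,c), linked(d,c), linked(d,e)}
3. grab(d,c)  →  {inpos(b,c), inpos(c,b), inpos(d,c), inpos(d,e), linked(b,f), linked(c,c), linked(d,c), linked(d,e)}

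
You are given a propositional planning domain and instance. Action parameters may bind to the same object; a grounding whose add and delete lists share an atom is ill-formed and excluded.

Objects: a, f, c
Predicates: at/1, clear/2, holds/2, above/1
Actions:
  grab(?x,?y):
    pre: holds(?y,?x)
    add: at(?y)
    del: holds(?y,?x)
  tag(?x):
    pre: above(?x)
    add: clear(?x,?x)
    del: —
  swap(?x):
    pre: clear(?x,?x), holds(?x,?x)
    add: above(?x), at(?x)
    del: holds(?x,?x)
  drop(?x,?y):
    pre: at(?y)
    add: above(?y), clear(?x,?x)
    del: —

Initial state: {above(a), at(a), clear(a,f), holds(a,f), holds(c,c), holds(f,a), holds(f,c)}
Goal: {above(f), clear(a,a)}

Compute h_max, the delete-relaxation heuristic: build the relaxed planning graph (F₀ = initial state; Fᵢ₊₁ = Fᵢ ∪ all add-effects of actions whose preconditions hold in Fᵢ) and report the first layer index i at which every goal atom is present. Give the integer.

2

F0 = init (7 atoms)
F1 = F0 ∪ {at(c), at(f), clear(a,a), clear(c,c), clear(f,f)}  (12 atoms)
F2 = F1 ∪ {above(c), above(f)}  (14 atoms)
goal ⊆ F2  ⇒  h_max = 2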